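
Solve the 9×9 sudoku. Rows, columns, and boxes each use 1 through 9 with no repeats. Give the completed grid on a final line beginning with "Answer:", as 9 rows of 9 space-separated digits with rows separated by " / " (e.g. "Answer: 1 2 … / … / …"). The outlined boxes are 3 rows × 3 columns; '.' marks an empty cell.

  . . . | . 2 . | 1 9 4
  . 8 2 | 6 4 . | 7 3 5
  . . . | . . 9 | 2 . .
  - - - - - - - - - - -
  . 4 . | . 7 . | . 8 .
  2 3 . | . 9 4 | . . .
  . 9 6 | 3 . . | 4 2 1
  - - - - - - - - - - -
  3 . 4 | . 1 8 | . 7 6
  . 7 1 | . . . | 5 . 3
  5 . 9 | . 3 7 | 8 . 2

Step 1. [r7c4∈{2,5,9}] in row 7, 5 fits only at r7c4, so r7c4=5.
Step 2. [r3c2∈{1,5,6}] 1 has one home in col 2: r3c2 ⇒ r3c2=1.
Step 3. [r4c6∈{1,2,5,6}] 6 has one home in box 5: r4c6 ⇒ r4c6=6.
Step 4. [r1c4∈{7,8}] in row 1, 8 fits only at r1c4 ⇒ r1c4=8.
Step 5. [r6c1∈{7,8}] row 6 places 7 nowhere but r6c1 ⇒ r6c1=7.
Step 6. [r1c2∈{5,6}] across col 2, 5 lands solely at r1c2, so r1c2=5.
Step 7. [r5c8∈{5,6}] in col 8, 5 fits only at r5c8. So r5c8=5.
Step 8. [r8c8∈{4}] r8c8's peers cover all but 4, so r8c8=4.
Step 9. [r4c4∈{1,2}] r4c4 is the only open cell in row 4 admitting 2 ⇒ r4c4=2.
Step 10. [r1c1∈{6}] r1c1's peers cover all but 6 ⇒ r1c1=6.
Step 11. [r1c3∈{3,7}] across row 1, 7 lands solely at r1c3. So r1c3=7.
Step 12. [r4c9∈{9}] r4c9's peers cover all but 9 ⇒ r4c9=9.
Step 13. [r3c5∈{5}] nothing but 5 survives at r3c5 ⇒ r3c5=5.
Step 14. [r6c6∈{5}] nothing but 5 survives at r6c6 ⇒ r6c6=5.
Step 15. [r4c1∈{1}] only 1 remains possible at r4c1, so r4c1=1.
Step 16. [r4c7∈{3}] nothing but 3 survives at r4c7. So r4c7=3.
Step 17. [r7c7∈{9}] r7c7's peers cover all but 9, so r7c7=9.
Step 18. [r5c4∈{1}] r5c4 has the single candidate 1 ⇒ r5c4=1.
Step 19. [r1c6∈{3}] nothing but 3 survives at r1c6 ⇒ r1c6=3.
Step 20. [r9c2∈{6}] nothing but 6 survives at r9c2. So r9c2=6.
Step 21. [r3c9∈{8}] r3c9 is down to just 8, so r3c9=8.
Step 22. [r6c5∈{8}] r6c5's peers cover all but 8. So r6c5=8.
Step 23. [r5c7∈{6}] r5c7 has the single candidate 6, so r5c7=6.
Step 24. [r8c1∈{8}] nothing but 8 survives at r8c1. So r8c1=8.
Step 25. [r9c8∈{1}] nothing but 1 survives at r9c8. So r9c8=1.
Step 26. [r3c3∈{3}] r3c3's peers cover all but 3, so r3c3=3.
Step 27. [r8c5∈{6}] nothing but 6 survives at r8c5 ⇒ r8c5=6.
Step 28. [r5c3∈{8}] r5c3 has the single candidate 8. So r5c3=8.
Step 29. [r8c4∈{9}] r8c4 is down to just 9, so r8c4=9.
Step 30. [r3c1∈{4}] r3c1's peers cover all but 4. So r3c1=4.
Step 31. [r2c6∈{1}] r2c6 has the single candidate 1, so r2c6=1.
Step 32. [r8c6∈{2}] only 2 remains possible at r8c6 ⇒ r8c6=2.
Step 33. [r4c3∈{5}] nothing but 5 survives at r4c3, so r4c3=5.
Step 34. [r2c1∈{9}] nothing but 9 survives at r2c1 ⇒ r2c1=9.
Step 35. [r5c9∈{7}] only 7 remains possible at r5c9. So r5c9=7.
Step 36. [r9c4∈{4}] nothing but 4 survives at r9c4. So r9c4=4.
Step 37. [r7c2∈{2}] nothing but 2 survives at r7c2. So r7c2=2.
Step 38. [r3c4∈{7}] nothing but 7 survives at r3c4. So r3c4=7.
Step 39. [r3c8∈{6}] r3c8's peers cover all but 6, so r3c8=6.

Answer: 6 5 7 8 2 3 1 9 4 / 9 8 2 6 4 1 7 3 5 / 4 1 3 7 5 9 2 6 8 / 1 4 5 2 7 6 3 8 9 / 2 3 8 1 9 4 6 5 7 / 7 9 6 3 8 5 4 2 1 / 3 2 4 5 1 8 9 7 6 / 8 7 1 9 6 2 5 4 3 / 5 6 9 4 3 7 8 1 2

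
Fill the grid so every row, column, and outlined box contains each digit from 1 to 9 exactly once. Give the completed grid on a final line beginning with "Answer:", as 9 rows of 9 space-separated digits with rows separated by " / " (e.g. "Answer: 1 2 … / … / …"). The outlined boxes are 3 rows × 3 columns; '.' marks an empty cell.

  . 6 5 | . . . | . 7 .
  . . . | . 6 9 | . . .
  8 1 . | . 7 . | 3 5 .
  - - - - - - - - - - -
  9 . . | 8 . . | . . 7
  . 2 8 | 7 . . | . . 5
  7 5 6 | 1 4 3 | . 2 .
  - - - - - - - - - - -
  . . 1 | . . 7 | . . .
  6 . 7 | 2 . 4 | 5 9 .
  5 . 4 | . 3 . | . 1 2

Step 1. [r4c7∈{1,4,6}] row 4 places 1 nowhere but r4c7, so r4c7=1.
Step 2. [r3c6∈{2}] r3c6 is down to just 2. So r3c6=2.
Step 3. [r5c6∈{6}] r5c6 has the single candidate 6 ⇒ r5c6=6.
Step 4. [r9c6∈{8}] r9c6's peers cover all but 8 ⇒ r9c6=8.
Step 5. [r4c3∈{3}] r4c3's peers cover all but 3 ⇒ r4c3=3.
Step 6. [r7c1∈{2,3}] row 7 places 2 nowhere but r7c1, so r7c1=2.
Step 7. [r1c7∈{2,4,8,9}] row 1 places 2 nowhere but r1c7, so r1c7=2.
Step 8. [r1c9∈{1,4,8,9}] r1c9 is the only open cell in row 1 admitting 9. So r1c9=9.
Step 9. [r6c9∈{8}] r6c9 is down to just 8. So r6c9=8.
Step 10. [r4c2∈{4}] r4c2's peers cover all but 4, so r4c2=4.
Step 11. [r2c4∈{3,4,5}] in row 2, 5 fits only at r2c4 ⇒ r2c4=5.
Step 12. [r8c9∈{3}] nothing but 3 survives at r8c9, so r8c9=3.
Step 13. [r7c2∈{3,8,9}] across row 7, 3 lands solely at r7c2, so r7c2=3.
Step 14. [r7c5∈{5,9}] 5 has one home in row 7: r7c5. So r7c5=5.
Step 15. [r2c1∈{3,4}] in row 2, 3 fits only at r2c1 ⇒ r2c1=3.
Step 16. [r3c9∈{4,6}] 6 has one home in row 3: r3c9 ⇒ r3c9=6.
Step 17. [r7c9∈{4}] nothing but 4 survives at r7c9. So r7c9=4.
Step 18. [r7c4∈{6,9}] across row 7, 9 lands solely at r7c4 ⇒ r7c4=9.
Step 19. [r6c7∈{9}] r6c7 is down to just 9, so r6c7=9.
Step 20. [r5c7∈{4}] r5c7 has the single candidate 4. So r5c7=4.
Step 21. [r2c7∈{8}] r2c7 is down to just 8, so r2c7=8.
Step 22. [r7c7∈{6}] r7c7's peers cover all but 6. So r7c7=6.
Step 23. [r3c4∈{4}] r3c4 is down to just 4 ⇒ r3c4=4.
Step 24. [r1c6∈{1}] nothing but 1 survives at r1c6 ⇒ r1c6=1.
Step 25. [r7c8∈{8}] r7c8 is down to just 8. So r7c8=8.
Step 26. [r1c5∈{8}] r1c5's peers cover all but 8. So r1c5=8.
Step 27. [r2c9∈{1}] nothing but 1 survives at r2c9, so r2c9=1.
Step 28. [r9c4∈{6}] r9c4's peers cover all but 6. So r9c4=6.
Step 29. [r4c8∈{6}] nothing but 6 survives at r4c8. So r4c8=6.
Step 30. [r1c1∈{4}] r1c1 is down to just 4. So r1c1=4.
Step 31. [r5c8∈{3}] nothing but 3 survives at r5c8 ⇒ r5c8=3.
Step 32. [r9c2∈{9}] r9c2's peers cover all but 9 ⇒ r9c2=9.
Step 33. [r8c5∈{1}] r8c5 is down to just 1. So r8c5=1.
Step 34. [r4c5∈{2}] r4c5 is down to just 2. So r4c5=2.
Step 35. [r2c8∈{4}] r2c8's peers cover all but 4 ⇒ r2c8=4.
Step 36. [r5c1∈{1}] only 1 remains possible at r5c1, so r5c1=1.
Step 37. [r2c3∈{2}] nothing but 2 survives at r2c3. So r2c3=2.
Step 38. [r1c4∈{3}] r1c4 is down to just 3. So r1c4=3.
Step 39. [r2c2∈{7}] only 7 remains possible at r2c2, so r2c2=7.
Step 40. [r5c5∈{9}] r5c5 has the single candidate 9. So r5c5=9.
Step 41. [r9c7∈{7}] r9c7 has the single candidate 7 ⇒ r9c7=7.
Step 42. [r8c2∈{8}] r8c2 has the single candidate 8, so r8c2=8.
Step 43. [r4c6∈{5}] r4c6 is down to just 5 ⇒ r4c6=5.
Step 44. [r3c3∈{9}] r3c3's peers cover all but 9. So r3c3=9.

Answer: 4 6 5 3 8 1 2 7 9 / 3 7 2 5 6 9 8 4 1 / 8 1 9 4 7 2 3 5 6 / 9 4 3 8 2 5 1 6 7 / 1 2 8 7 9 6 4 3 5 / 7 5 6 1 4 3 9 2 8 / 2 3 1 9 5 7 6 8 4 / 6 8 7 2 1 4 5 9 3 / 5 9 4 6 3 8 7 1 2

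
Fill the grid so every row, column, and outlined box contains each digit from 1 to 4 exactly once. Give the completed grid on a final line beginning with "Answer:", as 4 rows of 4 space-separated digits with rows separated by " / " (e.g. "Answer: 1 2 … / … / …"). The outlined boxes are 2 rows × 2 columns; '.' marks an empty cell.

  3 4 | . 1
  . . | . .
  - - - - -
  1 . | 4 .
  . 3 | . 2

Step 1. [r2c1∈{2}] r2c1's peers cover all but 2. So r2c1=2.
Step 2. [r2c4∈{3,4}] across row 2, 4 lands solely at r2c4. So r2c4=4.
Step 3. [r2c2∈{1}] r2c2 has the single candidate 1. So r2c2=1.
Step 4. [r4c3∈{1}] r4c3 has the single candidate 1. So r4c3=1.
Step 5. [r4c1∈{4}] r4c1's peers cover all but 4. So r4c1=4.
Step 6. [r1c3∈{2}] only 2 remains possible at r1c3. So r1c3=2.
Step 7. [r3c4∈{3}] r3c4 is down to just 3, so r3c4=3.
Step 8. [r3c2∈{2}] nothing but 2 survives at r3c2 ⇒ r3c2=2.
Step 9. [r2c3∈{3}] only 3 remains possible at r2c3, so r2c3=3.

Answer: 3 4 2 1 / 2 1 3 4 / 1 2 4 3 / 4 3 1 2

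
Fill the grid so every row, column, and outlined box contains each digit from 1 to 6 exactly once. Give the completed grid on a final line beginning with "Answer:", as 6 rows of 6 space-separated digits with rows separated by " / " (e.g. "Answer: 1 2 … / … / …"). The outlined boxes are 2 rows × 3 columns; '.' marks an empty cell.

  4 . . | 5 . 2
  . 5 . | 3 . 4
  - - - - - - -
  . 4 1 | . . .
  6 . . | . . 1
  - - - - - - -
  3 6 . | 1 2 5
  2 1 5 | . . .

Step 1. [r4c5∈{3,4,5}] r4c5 is the only open cell in row 4 admitting 5 ⇒ r4c5=5.
Step 2. [r4c2∈{2,3}] col 2 places 2 nowhere but r4c2. So r4c2=2.
Step 3. [r6c5∈{3,4,6}] across col 5, 4 lands solely at r6c5, so r6c5=4.
Step 4. [r6c6∈{3,6}] 3 has one home in row 6: r6c6, so r6c6=3.
Step 5. [r1c5∈{1,6}] row 1 places 1 nowhere but r1c5. So r1c5=1.
Step 6. [r2c5∈{6}] r2c5's peers cover all but 6. So r2c5=6.
Step 7. [r1c2∈{3}] nothing but 3 survives at r1c2. So r1c2=3.
Step 8. [r3c6∈{6}] r3c6 is down to just 6 ⇒ r3c6=6.
Step 9. [r3c4∈{2}] r3c4 is down to just 2, so r3c4=2.
Step 10. [r2c3∈{2}] r2c3 has the single candidate 2. So r2c3=2.
Step 11. [r1c3∈{6}] only 6 remains possible at r1c3, so r1c3=6.
Step 12. [r2c1∈{1}] r2c1 has the single candidate 1, so r2c1=1.
Step 13. [r3c1∈{5}] nothing but 5 survives at r3c1. So r3c1=5.
Step 14. [r5c3∈{4}] r5c3 is down to just 4. So r5c3=4.
Step 15. [r3c5∈{3}] r3c5 has the single candidate 3, so r3c5=3.
Step 16. [r4c4∈{4}] nothing but 4 survives at r4c4, so r4c4=4.
Step 17. [r4c3∈{3}] r4c3's peers cover all but 3 ⇒ r4c3=3.
Step 18. [r6c4∈{6}] r6c4's peers cover all but 6. So r6c4=6.

Answer: 4 3 6 5 1 2 / 1 5 2 3 6 4 / 5 4 1 2 3 6 / 6 2 3 4 5 1 / 3 6 4 1 2 5 / 2 1 5 6 4 3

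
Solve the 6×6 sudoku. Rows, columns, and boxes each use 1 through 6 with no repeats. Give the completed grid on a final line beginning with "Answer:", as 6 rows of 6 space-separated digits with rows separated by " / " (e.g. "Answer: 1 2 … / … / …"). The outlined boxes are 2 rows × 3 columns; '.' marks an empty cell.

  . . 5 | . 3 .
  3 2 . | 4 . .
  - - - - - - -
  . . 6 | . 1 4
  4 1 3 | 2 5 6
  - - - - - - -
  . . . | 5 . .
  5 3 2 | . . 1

Step 1. [r2c5∈{6}] r2c5's peers cover all but 6. So r2c5=6.
Step 2. [r5c3∈{1,4}] across col 3, 4 lands solely at r5c3, so r5c3=4.
Step 3. [r5c2∈{6}] nothing but 6 survives at r5c2 ⇒ r5c2=6.
Step 4. [r1c1∈{1,6}] row 1 places 6 nowhere but r1c1. So r1c1=6.
Step 5. [r5c5∈{2}] r5c5 is down to just 2 ⇒ r5c5=2.
Step 6. [r3c4∈{3}] nothing but 3 survives at r3c4, so r3c4=3.
Step 7. [r3c2∈{5}] r3c2 is down to just 5 ⇒ r3c2=5.
Step 8. [r6c5∈{4}] nothing but 4 survives at r6c5. So r6c5=4.
Step 9. [r5c1∈{1}] r5c1 is down to just 1. So r5c1=1.
Step 10. [r1c4∈{1}] nothing but 1 survives at r1c4. So r1c4=1.
Step 11. [r3c1∈{2}] r3c1's peers cover all but 2, so r3c1=2.
Step 12. [r6c4∈{6}] r6c4 is down to just 6, so r6c4=6.
Step 13. [r1c6∈{2}] only 2 remains possible at r1c6. So r1c6=2.
Step 14. [r5c6∈{3}] only 3 remains possible at r5c6. So r5c6=3.
Step 15. [r1c2∈{4}] r1c2 is down to just 4. So r1c2=4.
Step 16. [r2c3∈{1}] r2c3's peers cover all but 1 ⇒ r2c3=1.
Step 17. [r2c6∈{5}] only 5 remains possible at r2c6. So r2c6=5.

Answer: 6 4 5 1 3 2 / 3 2 1 4 6 5 / 2 5 6 3 1 4 / 4 1 3 2 5 6 / 1 6 4 5 2 3 / 5 3 2 6 4 1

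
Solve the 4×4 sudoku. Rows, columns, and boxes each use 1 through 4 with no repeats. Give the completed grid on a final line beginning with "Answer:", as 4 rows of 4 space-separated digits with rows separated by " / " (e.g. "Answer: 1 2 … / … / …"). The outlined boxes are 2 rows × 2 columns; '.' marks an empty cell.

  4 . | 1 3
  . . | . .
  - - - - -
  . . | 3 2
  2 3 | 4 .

Step 1. [r3c1∈{1}] r3c1 is down to just 1. So r3c1=1.
Step 2. [r2c2∈{1,2}] in row 2, 1 fits only at r2c2, so r2c2=1.
Step 3. [r1c2∈{2}] r1c2 is down to just 2. So r1c2=2.
Step 4. [r3c2∈{4}] nothing but 4 survives at r3c2. So r3c2=4.
Step 5. [r2c1∈{3}] r2c1 is down to just 3, so r2c1=3.
Step 6. [r2c4∈{4}] r2c4's peers cover all but 4 ⇒ r2c4=4.
Step 7. [r2c3∈{2}] r2c3 is down to just 2 ⇒ r2c3=2.
Step 8. [r4c4∈{1}] r4c4's peers cover all but 1, so r4c4=1.

Answer: 4 2 1 3 / 3 1 2 4 / 1 4 3 2 / 2 3 4 1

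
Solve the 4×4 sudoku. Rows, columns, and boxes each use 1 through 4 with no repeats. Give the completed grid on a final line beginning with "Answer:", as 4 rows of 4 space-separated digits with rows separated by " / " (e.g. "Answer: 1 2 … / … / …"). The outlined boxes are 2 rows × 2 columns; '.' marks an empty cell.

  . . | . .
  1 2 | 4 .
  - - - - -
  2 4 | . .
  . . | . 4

Step 1. [r1c2∈{3}] r1c2 has the single candidate 3, so r1c2=3.
Step 2. [r4c3∈{1,2,3}] across row 4, 2 lands solely at r4c3 ⇒ r4c3=2.
Step 3. [r1c3∈{1}] r1c3 has the single candidate 1, so r1c3=1.
Step 4. [r3c3∈{3}] r3c3 is down to just 3 ⇒ r3c3=3.
Step 5. [r1c1∈{4}] nothing but 4 survives at r1c1. So r1c1=4.
Step 6. [r4c2∈{1}] r4c2 is down to just 1, so r4c2=1.
Step 7. [r4c1∈{3}] r4c1 is down to just 3, so r4c1=3.
Step 8. [r1c4∈{2}] r1c4 is down to just 2 ⇒ r1c4=2.
Step 9. [r3c4∈{1}] nothing but 1 survives at r3c4, so r3c4=1.
Step 10. [r2c4∈{3}] nothing but 3 survives at r2c4, so r2c4=3.

Answer: 4 3 1 2 / 1 2 4 3 / 2 4 3 1 / 3 1 2 4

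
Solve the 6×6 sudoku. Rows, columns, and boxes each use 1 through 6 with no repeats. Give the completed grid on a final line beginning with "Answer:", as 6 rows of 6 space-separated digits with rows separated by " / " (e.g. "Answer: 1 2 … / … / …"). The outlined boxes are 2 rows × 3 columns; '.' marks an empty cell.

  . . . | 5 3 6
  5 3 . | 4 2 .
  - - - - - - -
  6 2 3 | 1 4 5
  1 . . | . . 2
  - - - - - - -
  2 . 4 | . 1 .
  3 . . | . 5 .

Step 1. [r4c2∈{4,5}] in row 4, 4 fits only at r4c2. So r4c2=4.
Step 2. [r1c2∈{1}] only 1 remains possible at r1c2. So r1c2=1.
Step 3. [r6c2∈{6}] r6c2 has the single candidate 6 ⇒ r6c2=6.
Step 4. [r4c4∈{3,6}] across row 4, 3 lands solely at r4c4. So r4c4=3.
Step 5. [r2c6∈{1}] r2c6's peers cover all but 1. So r2c6=1.
Step 6. [r1c1∈{4}] r1c1's peers cover all but 4, so r1c1=4.
Step 7. [r6c3∈{1}] only 1 remains possible at r6c3 ⇒ r6c3=1.
Step 8. [r6c6∈{4}] nothing but 4 survives at r6c6. So r6c6=4.
Step 9. [r5c6∈{3}] r5c6 has the single candidate 3, so r5c6=3.
Step 10. [r4c3∈{5}] r4c3 has the single candidate 5. So r4c3=5.
Step 11. [r5c2∈{5}] only 5 remains possible at r5c2. So r5c2=5.
Step 12. [r4c5∈{6}] r4c5 has the single candidate 6 ⇒ r4c5=6.
Step 13. [r2c3∈{6}] only 6 remains possible at r2c3, so r2c3=6.
Step 14. [r6c4∈{2}] r6c4 has the single candidate 2. So r6c4=2.
Step 15. [r1c3∈{2}] r1c3 is down to just 2, so r1c3=2.
Step 16. [r5c4∈{6}] only 6 remains possible at r5c4, so r5c4=6.

Answer: 4 1 2 5 3 6 / 5 3 6 4 2 1 / 6 2 3 1 4 5 / 1 4 5 3 6 2 / 2 5 4 6 1 3 / 3 6 1 2 5 4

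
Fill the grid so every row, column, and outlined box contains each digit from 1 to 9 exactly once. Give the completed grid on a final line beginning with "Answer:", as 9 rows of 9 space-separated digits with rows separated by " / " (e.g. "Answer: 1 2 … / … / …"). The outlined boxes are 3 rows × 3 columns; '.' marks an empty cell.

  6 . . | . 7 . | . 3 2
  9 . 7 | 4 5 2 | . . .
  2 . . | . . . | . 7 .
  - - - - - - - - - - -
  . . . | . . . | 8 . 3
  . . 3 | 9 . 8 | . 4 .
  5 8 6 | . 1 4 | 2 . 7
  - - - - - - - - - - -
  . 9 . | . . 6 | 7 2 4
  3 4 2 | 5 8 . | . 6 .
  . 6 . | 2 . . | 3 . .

Step 1. [r3c6∈{1,3,9}] in col 6, 3 fits only at r3c6, so r3c6=3.
Step 2. [r7c3∈{1,5,8}] in row 7, 5 fits only at r7c3. So r7c3=5.
Step 3. [r9c1∈{1,7,8}] r9c1 is the only open cell in box 7 admitting 7. So r9c1=7.
Step 4. [r5c1∈{1}] nothing but 1 survives at r5c1 ⇒ r5c1=1.
Step 5. [r9c3∈{1,8}] box 7 places 1 nowhere but r9c3. So r9c3=1.
Step 6. [r9c6∈{9}] r9c6 has the single candidate 9 ⇒ r9c6=9.
Step 7. [r1c7∈{1,4,5,9}] 9 has one home in row 1: r1c7, so r1c7=9.
Step 8. [r8c7∈{1}] r8c7 is down to just 1, so r8c7=1.
Step 9. [r2c7∈{6}] r2c7 is down to just 6. So r2c7=6.
Step 10. [r4c4∈{6,7}] r4c4 is the only open cell in col 4 admitting 7 ⇒ r4c4=7.
Step 11. [r1c3∈{4,8}] 4 has one home in row 1: r1c3 ⇒ r1c3=4.
Step 12. [r5c7∈{5}] r5c7 is down to just 5, so r5c7=5.
Step 13. [r3c9∈{1,5,8}] box 3 places 5 nowhere but r3c9, so r3c9=5.
Step 14. [r3c4∈{1,6,8}] in col 4, 6 fits only at r3c4. So r3c4=6.
Step 15. [r2c9∈{1,8}] col 9 places 1 nowhere but r2c9, so r2c9=1.
Step 16. [r1c6∈{1}] r1c6's peers cover all but 1 ⇒ r1c6=1.
Step 17. [r4c2∈{2}] only 2 remains possible at r4c2, so r4c2=2.
Step 18. [r7c5∈{3}] r7c5's peers cover all but 3 ⇒ r7c5=3.
Step 19. [r4c5∈{6}] only 6 remains possible at r4c5, so r4c5=6.
Step 20. [r2c8∈{8}] r2c8's peers cover all but 8, so r2c8=8.
Step 21. [r4c3∈{9}] nothing but 9 survives at r4c3 ⇒ r4c3=9.
Step 22. [r3c7∈{4}] r3c7 is down to just 4 ⇒ r3c7=4.
Step 23. [r3c5∈{9}] nothing but 9 survives at r3c5 ⇒ r3c5=9.
Step 24. [r9c5∈{4}] nothing but 4 survives at r9c5. So r9c5=4.
Step 25. [r7c4∈{1}] r7c4 has the single candidate 1, so r7c4=1.
Step 26. [r1c2∈{5}] r1c2's peers cover all but 5 ⇒ r1c2=5.
Step 27. [r6c8∈{9}] nothing but 9 survives at r6c8, so r6c8=9.
Step 28. [r5c2∈{7}] nothing but 7 survives at r5c2, so r5c2=7.
Step 29. [r8c6∈{7}] nothing but 7 survives at r8c6, so r8c6=7.
Step 30. [r9c9∈{8}] only 8 remains possible at r9c9 ⇒ r9c9=8.
Step 31. [r7c1∈{8}] r7c1's peers cover all but 8. So r7c1=8.
Step 32. [r4c1∈{4}] r4c1 has the single candidate 4. So r4c1=4.
Step 33. [r6c4∈{3}] r6c4's peers cover all but 3 ⇒ r6c4=3.
Step 34. [r4c8∈{1}] r4c8 is down to just 1 ⇒ r4c8=1.
Step 35. [r3c3∈{8}] r3c3 has the single candidate 8 ⇒ r3c3=8.
Step 36. [r2c2∈{3}] r2c2 is down to just 3 ⇒ r2c2=3.
Step 37. [r5c5∈{2}] r5c5's peers cover all but 2 ⇒ r5c5=2.
Step 38. [r5c9∈{6}] only 6 remains possible at r5c9. So r5c9=6.
Step 39. [r1c4∈{8}] r1c4 has the single candidate 8, so r1c4=8.
Step 40. [r3c2∈{1}] nothing but 1 survives at r3c2, so r3c2=1.
Step 41. [r8c9∈{9}] r8c9 has the single candidate 9. So r8c9=9.
Step 42. [r9c8∈{5}] r9c8 has the single candidate 5. So r9c8=5.
Step 43. [r4c6∈{5}] r4c6 is down to just 5, so r4c6=5.

Answer: 6 5 4 8 7 1 9 3 2 / 9 3 7 4 5 2 6 8 1 / 2 1 8 6 9 3 4 7 5 / 4 2 9 7 6 5 8 1 3 / 1 7 3 9 2 8 5 4 6 / 5 8 6 3 1 4 2 9 7 / 8 9 5 1 3 6 7 2 4 / 3 4 2 5 8 7 1 6 9 / 7 6 1 2 4 9 3 5 8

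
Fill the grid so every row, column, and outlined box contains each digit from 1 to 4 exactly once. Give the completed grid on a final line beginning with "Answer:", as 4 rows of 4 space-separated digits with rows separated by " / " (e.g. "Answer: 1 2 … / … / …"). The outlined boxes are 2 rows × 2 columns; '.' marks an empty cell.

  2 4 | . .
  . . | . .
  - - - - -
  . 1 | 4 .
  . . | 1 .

Step 1. [r3c1∈{3}] nothing but 3 survives at r3c1, so r3c1=3.
Step 2. [r1c3∈{3}] r1c3 has the single candidate 3 ⇒ r1c3=3.
Step 3. [r3c4∈{2}] nothing but 2 survives at r3c4, so r3c4=2.
Step 4. [r2c4∈{1,4}] 4 has one home in row 2: r2c4. So r2c4=4.
Step 5. [r1c4∈{1}] r1c4 is down to just 1, so r1c4=1.
Step 6. [r4c2∈{2}] only 2 remains possible at r4c2, so r4c2=2.
Step 7. [r4c1∈{4}] r4c1's peers cover all but 4, so r4c1=4.
Step 8. [r2c2∈{3}] r2c2's peers cover all but 3, so r2c2=3.
Step 9. [r4c4∈{3}] only 3 remains possible at r4c4. So r4c4=3.
Step 10. [r2c3∈{2}] nothing but 2 survives at r2c3. So r2c3=2.
Step 11. [r2c1∈{1}] only 1 remains possible at r2c1. So r2c1=1.

Answer: 2 4 3 1 / 1 3 2 4 / 3 1 4 2 / 4 2 1 3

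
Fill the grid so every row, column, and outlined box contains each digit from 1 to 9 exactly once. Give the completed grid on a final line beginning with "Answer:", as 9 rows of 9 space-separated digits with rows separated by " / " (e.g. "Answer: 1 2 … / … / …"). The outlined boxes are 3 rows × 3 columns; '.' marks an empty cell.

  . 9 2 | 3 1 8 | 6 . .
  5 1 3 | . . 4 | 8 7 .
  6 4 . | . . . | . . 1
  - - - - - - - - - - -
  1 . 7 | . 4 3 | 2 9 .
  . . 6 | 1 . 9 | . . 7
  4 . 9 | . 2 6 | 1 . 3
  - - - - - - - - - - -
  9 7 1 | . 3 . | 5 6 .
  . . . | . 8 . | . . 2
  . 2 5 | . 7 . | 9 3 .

Step 1. [r8c4∈{4,5,6,9}] r8c4 is the only open cell in row 8 admitting 9 ⇒ r8c4=9.
Step 2. [r5c5∈{5}] r5c5's peers cover all but 5 ⇒ r5c5=5.
Step 3. [r3c4∈{2,5,7}] across col 4, 5 lands solely at r3c4 ⇒ r3c4=5.
Step 4. [r2c4∈{2,6}] in row 2, 2 fits only at r2c4. So r2c4=2.
Step 5. [r4c4∈{8}] r4c4's peers cover all but 8. So r4c4=8.
Step 6. [r8c3∈{4}] r8c3's peers cover all but 4 ⇒ r8c3=4.
Step 7. [r7c9∈{4,8}] r7c9 is the only open cell in row 7 admitting 8 ⇒ r7c9=8.
Step 8. [r4c2∈{5}] r4c2 is down to just 5, so r4c2=5.
Step 9. [r6c2∈{8}] r6c2 has the single candidate 8. So r6c2=8.
Step 10. [r8c1∈{3}] nothing but 3 survives at r8c1, so r8c1=3.
Step 11. [r9c9∈{4}] r9c9 is down to just 4. So r9c9=4.
Step 12. [r1c8∈{4,5}] across row 1, 4 lands solely at r1c8. So r1c8=4.
Step 13. [r9c6∈{1}] r9c6's peers cover all but 1 ⇒ r9c6=1.
Step 14. [r3c5∈{9}] nothing but 9 survives at r3c5. So r3c5=9.
Step 15. [r8c6∈{5}] only 5 remains possible at r8c6 ⇒ r8c6=5.
Step 16. [r2c5∈{6}] r2c5's peers cover all but 6. So r2c5=6.
Step 17. [r5c7∈{4}] r5c7's peers cover all but 4, so r5c7=4.
Step 18. [r8c8∈{1}] r8c8 has the single candidate 1 ⇒ r8c8=1.
Step 19. [r5c2∈{3}] r5c2's peers cover all but 3. So r5c2=3.
Step 20. [r7c4∈{4}] r7c4 has the single candidate 4 ⇒ r7c4=4.
Step 21. [r9c1∈{8}] r9c1's peers cover all but 8. So r9c1=8.
Step 22. [r6c4∈{7}] r6c4's peers cover all but 7, so r6c4=7.
Step 23. [r8c2∈{6}] r8c2's peers cover all but 6, so r8c2=6.
Step 24. [r2c9∈{9}] r2c9 has the single candidate 9. So r2c9=9.
Step 25. [r1c9∈{5}] nothing but 5 survives at r1c9 ⇒ r1c9=5.
Step 26. [r3c3∈{8}] r3c3 has the single candidate 8. So r3c3=8.
Step 27. [r3c6∈{7}] r3c6's peers cover all but 7. So r3c6=7.
Step 28. [r7c6∈{2}] r7c6 is down to just 2 ⇒ r7c6=2.
Step 29. [r9c4∈{6}] nothing but 6 survives at r9c4 ⇒ r9c4=6.
Step 30. [r3c8∈{2}] nothing but 2 survives at r3c8. So r3c8=2.
Step 31. [r3c7∈{3}] only 3 remains possible at r3c7. So r3c7=3.
Step 32. [r5c8∈{8}] r5c8 is down to just 8. So r5c8=8.
Step 33. [r5c1∈{2}] nothing but 2 survives at r5c1. So r5c1=2.
Step 34. [r1c1∈{7}] r1c1 has the single candidate 7 ⇒ r1c1=7.
Step 35. [r6c8∈{5}] r6c8 is down to just 5, so r6c8=5.
Step 36. [r4c9∈{6}] r4c9's peers cover all but 6, so r4c9=6.
Step 37. [r8c7∈{7}] r8c7 is down to just 7 ⇒ r8c7=7.

Answer: 7 9 2 3 1 8 6 4 5 / 5 1 3 2 6 4 8 7 9 / 6 4 8 5 9 7 3 2 1 / 1 5 7 8 4 3 2 9 6 / 2 3 6 1 5 9 4 8 7 / 4 8 9 7 2 6 1 5 3 / 9 7 1 4 3 2 5 6 8 / 3 6 4 9 8 5 7 1 2 / 8 2 5 6 7 1 9 3 4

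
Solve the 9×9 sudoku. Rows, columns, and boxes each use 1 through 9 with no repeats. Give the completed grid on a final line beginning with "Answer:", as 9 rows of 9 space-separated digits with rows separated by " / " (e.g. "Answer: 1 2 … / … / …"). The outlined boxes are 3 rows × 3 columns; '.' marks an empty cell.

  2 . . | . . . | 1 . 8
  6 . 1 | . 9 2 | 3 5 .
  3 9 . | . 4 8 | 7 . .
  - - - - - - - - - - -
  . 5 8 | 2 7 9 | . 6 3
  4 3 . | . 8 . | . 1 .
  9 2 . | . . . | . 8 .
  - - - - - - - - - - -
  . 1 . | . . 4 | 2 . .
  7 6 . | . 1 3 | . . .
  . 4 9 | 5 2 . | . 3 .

Step 1. [r5c4∈{6}] r5c4's peers cover all but 6, so r5c4=6.
Step 2. [r5c6∈{5}] nothing but 5 survives at r5c6. So r5c6=5.
Step 3. [r9c7∈{6,8}] 6 has one home in col 7: r9c7 ⇒ r9c7=6.
Step 4. [r7c1∈{5,8}] r7c1 is the only open cell in col 1 admitting 5 ⇒ r7c1=5.
Step 5. [r8c7∈{4,5,8,9}] across col 7, 8 lands solely at r8c7, so r8c7=8.
Step 6. [r7c8∈{7,9}] r7c8 is the only open cell in col 8 admitting 7, so r7c8=7.
Step 7. [r7c9∈{9}] r7c9's peers cover all but 9 ⇒ r7c9=9.
Step 8. [r1c2∈{7}] only 7 remains possible at r1c2 ⇒ r1c2=7.
Step 9. [r6c4∈{1,3,4}] col 4 places 4 nowhere but r6c4. So r6c4=4.
Step 10. [r1c5∈{3,5,6}] across col 5, 5 lands solely at r1c5. So r1c5=5.
Step 11. [r5c9∈{2,7}] 2 has one home in row 5: r5c9. So r5c9=2.
Step 12. [r6c9∈{5,7}] col 9 places 7 nowhere but r6c9. So r6c9=7.
Step 13. [r2c9∈{4}] r2c9 has the single candidate 4 ⇒ r2c9=4.
Step 14. [r6c3∈{6}] r6c3's peers cover all but 6, so r6c3=6.
Step 15. [r7c3∈{3}] nothing but 3 survives at r7c3. So r7c3=3.
Step 16. [r8c9∈{5}] r8c9 has the single candidate 5, so r8c9=5.
Step 17. [r1c3∈{4}] nothing but 4 survives at r1c3. So r1c3=4.
Step 18. [r8c3∈{2}] r8c3 has the single candidate 2 ⇒ r8c3=2.
Step 19. [r4c7∈{4}] r4c7's peers cover all but 4, so r4c7=4.
Step 20. [r6c7∈{5}] r6c7 is down to just 5. So r6c7=5.
Step 21. [r7c4∈{8}] r7c4 has the single candidate 8. So r7c4=8.
Step 22. [r8c4∈{9}] nothing but 9 survives at r8c4 ⇒ r8c4=9.
Step 23. [r9c9∈{1}] r9c9's peers cover all but 1. So r9c9=1.
Step 24. [r2c4∈{7}] r2c4 is down to just 7. So r2c4=7.
Step 25. [r3c8∈{2}] r3c8's peers cover all but 2 ⇒ r3c8=2.
Step 26. [r3c9∈{6}] r3c9's peers cover all but 6. So r3c9=6.
Step 27. [r9c1∈{8}] r9c1 has the single candidate 8, so r9c1=8.
Step 28. [r1c6∈{6}] r1c6 has the single candidate 6 ⇒ r1c6=6.
Step 29. [r3c4∈{1}] r3c4 is down to just 1 ⇒ r3c4=1.
Step 30. [r9c6∈{7}] only 7 remains possible at r9c6 ⇒ r9c6=7.
Step 31. [r7c5∈{6}] r7c5 has the single candidate 6, so r7c5=6.
Step 32. [r5c3∈{7}] r5c3 is down to just 7, so r5c3=7.
Step 33. [r6c6∈{1}] r6c6's peers cover all but 1 ⇒ r6c6=1.
Step 34. [r3c3∈{5}] r3c3 has the single candidate 5, so r3c3=5.
Step 35. [r2c2∈{8}] r2c2's peers cover all but 8. So r2c2=8.
Step 36. [r1c4∈{3}] only 3 remains possible at r1c4 ⇒ r1c4=3.
Step 37. [r4c1∈{1}] only 1 remains possible at r4c1. So r4c1=1.
Step 38. [r6c5∈{3}] nothing but 3 survives at r6c5, so r6c5=3.
Step 39. [r8c8∈{4}] r8c8 has the single candidate 4 ⇒ r8c8=4.
Step 40. [r5c7∈{9}] r5c7 has the single candidate 9 ⇒ r5c7=9.
Step 41. [r1c8∈{9}] nothing but 9 survives at r1c8, so r1c8=9.

Answer: 2 7 4 3 5 6 1 9 8 / 6 8 1 7 9 2 3 5 4 / 3 9 5 1 4 8 7 2 6 / 1 5 8 2 7 9 4 6 3 / 4 3 7 6 8 5 9 1 2 / 9 2 6 4 3 1 5 8 7 / 5 1 3 8 6 4 2 7 9 / 7 6 2 9 1 3 8 4 5 / 8 4 9 5 2 7 6 3 1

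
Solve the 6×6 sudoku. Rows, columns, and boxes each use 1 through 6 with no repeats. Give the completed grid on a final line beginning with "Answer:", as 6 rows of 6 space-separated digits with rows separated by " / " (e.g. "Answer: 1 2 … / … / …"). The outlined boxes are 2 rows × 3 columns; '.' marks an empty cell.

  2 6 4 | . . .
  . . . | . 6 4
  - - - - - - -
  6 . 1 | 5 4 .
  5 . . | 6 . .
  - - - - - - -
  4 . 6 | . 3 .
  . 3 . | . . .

Step 1. [r6c1∈{1}] r6c1's peers cover all but 1 ⇒ r6c1=1.
Step 2. [r3c2∈{2}] r3c2's peers cover all but 2 ⇒ r3c2=2.
Step 3. [r2c4∈{1,2,3}] 2 has one home in row 2: r2c4 ⇒ r2c4=2.
Step 4. [r5c6∈{1,2,5}] across row 5, 2 lands solely at r5c6 ⇒ r5c6=2.
Step 5. [r6c5∈{5}] nothing but 5 survives at r6c5, so r6c5=5.
Step 6. [r1c5∈{1}] only 1 remains possible at r1c5 ⇒ r1c5=1.
Step 7. [r4c3∈{3}] r4c3 has the single candidate 3 ⇒ r4c3=3.
Step 8. [r1c6∈{3,5}] 5 has one home in row 1: r1c6 ⇒ r1c6=5.
Step 9. [r2c3∈{5}] r2c3 is down to just 5. So r2c3=5.
Step 10. [r5c2∈{5}] nothing but 5 survives at r5c2. So r5c2=5.
Step 11. [r4c5∈{2}] r4c5 is down to just 2 ⇒ r4c5=2.
Step 12. [r6c6∈{6}] r6c6 has the single candidate 6 ⇒ r6c6=6.
Step 13. [r4c2∈{4}] r4c2 is down to just 4. So r4c2=4.
Step 14. [r1c4∈{3}] only 3 remains possible at r1c4, so r1c4=3.
Step 15. [r4c6∈{1}] r4c6 is down to just 1, so r4c6=1.
Step 16. [r6c4∈{4}] r6c4 has the single candidate 4 ⇒ r6c4=4.
Step 17. [r2c1∈{3}] r2c1 is down to just 3. So r2c1=3.
Step 18. [r5c4∈{1}] nothing but 1 survives at r5c4, so r5c4=1.
Step 19. [r3c6∈{3}] only 3 remains possible at r3c6. So r3c6=3.
Step 20. [r2c2∈{1}] r2c2's peers cover all but 1 ⇒ r2c2=1.
Step 21. [r6c3∈{2}] nothing but 2 survives at r6c3, so r6c3=2.

Answer: 2 6 4 3 1 5 / 3 1 5 2 6 4 / 6 2 1 5 4 3 / 5 4 3 6 2 1 / 4 5 6 1 3 2 / 1 3 2 4 5 6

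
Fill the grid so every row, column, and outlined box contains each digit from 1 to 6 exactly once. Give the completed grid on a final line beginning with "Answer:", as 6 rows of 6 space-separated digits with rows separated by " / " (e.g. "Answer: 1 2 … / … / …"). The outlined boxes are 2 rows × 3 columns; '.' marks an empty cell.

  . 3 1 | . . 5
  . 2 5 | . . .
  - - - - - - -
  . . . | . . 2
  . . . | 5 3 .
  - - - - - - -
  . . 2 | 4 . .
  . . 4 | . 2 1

Step 1. [r4c3∈{6}] nothing but 6 survives at r4c3, so r4c3=6.
Step 2. [r4c6∈{4}] nothing but 4 survives at r4c6 ⇒ r4c6=4.
Step 3. [r4c2∈{1}] r4c2's peers cover all but 1 ⇒ r4c2=1.
Step 4. [r5c1∈{1,3,5,6}] across row 5, 1 lands solely at r5c1 ⇒ r5c1=1.
Step 5. [r6c1∈{3,5,6}] 3 has one home in box 5: r6c1. So r6c1=3.
Step 6. [r6c4∈{6}] r6c4 has the single candidate 6, so r6c4=6.
Step 7. [r2c6∈{3,6}] col 6 places 6 nowhere but r2c6 ⇒ r2c6=6.
Step 8. [r2c1∈{4}] r2c1 is down to just 4 ⇒ r2c1=4.
Step 9. [r3c4∈{1}] nothing but 1 survives at r3c4 ⇒ r3c4=1.
Step 10. [r6c2∈{5}] only 5 remains possible at r6c2. So r6c2=5.
Step 11. [r4c1∈{2}] r4c1 is down to just 2, so r4c1=2.
Step 12. [r5c5∈{5}] r5c5's peers cover all but 5, so r5c5=5.
Step 13. [r3c5∈{6}] r3c5 has the single candidate 6 ⇒ r3c5=6.
Step 14. [r5c6∈{3}] r5c6 has the single candidate 3, so r5c6=3.
Step 15. [r3c1∈{5}] r3c1 has the single candidate 5 ⇒ r3c1=5.
Step 16. [r3c3∈{3}] only 3 remains possible at r3c3. So r3c3=3.
Step 17. [r3c2∈{4}] r3c2 is down to just 4. So r3c2=4.
Step 18. [r2c4∈{3}] nothing but 3 survives at r2c4 ⇒ r2c4=3.
Step 19. [r1c4∈{2}] nothing but 2 survives at r1c4. So r1c4=2.
Step 20. [r2c5∈{1}] nothing but 1 survives at r2c5 ⇒ r2c5=1.
Step 21. [r1c5∈{4}] nothing but 4 survives at r1c5 ⇒ r1c5=4.
Step 22. [r1c1∈{6}] r1c1 is down to just 6 ⇒ r1c1=6.
Step 23. [r5c2∈{6}] r5c2 has the single candidate 6, so r5c2=6.

Answer: 6 3 1 2 4 5 / 4 2 5 3 1 6 / 5 4 3 1 6 2 / 2 1 6 5 3 4 / 1 6 2 4 5 3 / 3 5 4 6 2 1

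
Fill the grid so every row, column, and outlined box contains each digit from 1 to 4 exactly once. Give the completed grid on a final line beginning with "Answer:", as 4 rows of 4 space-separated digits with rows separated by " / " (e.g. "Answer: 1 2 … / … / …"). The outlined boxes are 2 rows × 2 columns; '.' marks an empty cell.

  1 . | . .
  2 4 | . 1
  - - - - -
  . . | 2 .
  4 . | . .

Step 1. [r1c2∈{3}] r1c2 is down to just 3 ⇒ r1c2=3.
Step 2. [r3c4∈{3,4}] r3c4 is the only open cell in row 3 admitting 4 ⇒ r3c4=4.
Step 3. [r4c3∈{1,3}] in col 3, 1 fits only at r4c3, so r4c3=1.
Step 4. [r3c1∈{3}] r3c1 is down to just 3, so r3c1=3.
Step 5. [r4c4∈{3}] r4c4 has the single candidate 3, so r4c4=3.
Step 6. [r1c4∈{2}] nothing but 2 survives at r1c4 ⇒ r1c4=2.
Step 7. [r2c3∈{3}] r2c3's peers cover all but 3, so r2c3=3.
Step 8. [r1c3∈{4}] r1c3 has the single candidate 4 ⇒ r1c3=4.
Step 9. [r3c2∈{1}] r3c2's peers cover all but 1. So r3c2=1.
Step 10. [r4c2∈{2}] r4c2's peers cover all but 2, so r4c2=2.

Answer: 1 3 4 2 / 2 4 3 1 / 3 1 2 4 / 4 2 1 3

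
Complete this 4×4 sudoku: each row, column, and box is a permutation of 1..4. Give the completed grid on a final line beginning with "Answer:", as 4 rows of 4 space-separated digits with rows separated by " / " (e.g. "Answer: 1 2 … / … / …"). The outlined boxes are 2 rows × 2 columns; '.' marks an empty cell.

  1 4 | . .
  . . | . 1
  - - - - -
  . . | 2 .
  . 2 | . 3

Step 1. [r2c2∈{3}] nothing but 3 survives at r2c2 ⇒ r2c2=3.
Step 2. [r3c4∈{4}] nothing but 4 survives at r3c4 ⇒ r3c4=4.
Step 3. [r4c1∈{4}] r4c1 has the single candidate 4, so r4c1=4.
Step 4. [r1c3∈{3}] r1c3 has the single candidate 3, so r1c3=3.
Step 5. [r2c1∈{2}] only 2 remains possible at r2c1. So r2c1=2.
Step 6. [r3c2∈{1}] r3c2 has the single candidate 1. So r3c2=1.
Step 7. [r2c3∈{4}] r2c3 is down to just 4, so r2c3=4.
Step 8. [r4c3∈{1}] only 1 remains possible at r4c3. So r4c3=1.
Step 9. [r1c4∈{2}] r1c4 has the single candidate 2 ⇒ r1c4=2.
Step 10. [r3c1∈{3}] only 3 remains possible at r3c1. So r3c1=3.

Answer: 1 4 3 2 / 2 3 4 1 / 3 1 2 4 / 4 2 1 3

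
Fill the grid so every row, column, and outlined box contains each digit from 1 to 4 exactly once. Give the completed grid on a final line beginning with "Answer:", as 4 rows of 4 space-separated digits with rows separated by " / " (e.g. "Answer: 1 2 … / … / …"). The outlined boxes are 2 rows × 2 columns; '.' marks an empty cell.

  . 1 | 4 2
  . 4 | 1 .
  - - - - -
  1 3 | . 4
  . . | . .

Step 1. [r4c3∈{2,3}] 3 has one home in col 3: r4c3. So r4c3=3.
Step 2. [r2c1∈{2,3}] 2 has one home in row 2: r2c1, so r2c1=2.
Step 3. [r1c1∈{3}] r1c1 is down to just 3 ⇒ r1c1=3.
Step 4. [r2c4∈{3}] r2c4 has the single candidate 3, so r2c4=3.
Step 5. [r4c1∈{4}] r4c1 has the single candidate 4, so r4c1=4.
Step 6. [r4c4∈{1}] r4c4 has the single candidate 1 ⇒ r4c4=1.
Step 7. [r4c2∈{2}] r4c2's peers cover all but 2 ⇒ r4c2=2.
Step 8. [r3c3∈{2}] r3c3 has the single candidate 2. So r3c3=2.

Answer: 3 1 4 2 / 2 4 1 3 / 1 3 2 4 / 4 2 3 1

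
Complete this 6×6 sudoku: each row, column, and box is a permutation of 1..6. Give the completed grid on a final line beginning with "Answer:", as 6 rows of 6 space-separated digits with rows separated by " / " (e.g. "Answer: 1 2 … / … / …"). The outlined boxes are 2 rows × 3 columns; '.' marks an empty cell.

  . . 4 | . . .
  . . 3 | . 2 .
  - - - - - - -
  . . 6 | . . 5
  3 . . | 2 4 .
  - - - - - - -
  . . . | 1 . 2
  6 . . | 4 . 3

Step 1. [r5c3∈{5}] r5c3 is down to just 5, so r5c3=5.
Step 2. [r4c3∈{1}] r4c3 is down to just 1 ⇒ r4c3=1.
Step 3. [r6c2∈{1,2}] in row 6, 1 fits only at r6c2. So r6c2=1.
Step 4. [r4c2∈{5}] r4c2's peers cover all but 5, so r4c2=5.
Step 5. [r2c2∈{6}] nothing but 6 survives at r2c2. So r2c2=6.
Step 6. [r1c4∈{3,5,6}] r1c4 is the only open cell in col 4 admitting 6, so r1c4=6.
Step 7. [r1c5∈{1,3,5}] 3 has one home in row 1: r1c5 ⇒ r1c5=3.
Step 8. [r1c1∈{1,2,5}] r1c1 is the only open cell in row 1 admitting 5, so r1c1=5.
Step 9. [r5c1∈{4}] r5c1 is down to just 4 ⇒ r5c1=4.
Step 10. [r1c2∈{2}] only 2 remains possible at r1c2. So r1c2=2.
Step 11. [r2c6∈{1,4}] across row 2, 4 lands solely at r2c6, so r2c6=4.
Step 12. [r2c1∈{1}] r2c1 is down to just 1. So r2c1=1.
Step 13. [r6c5∈{5}] r6c5 has the single candidate 5. So r6c5=5.
Step 14. [r5c5∈{6}] only 6 remains possible at r5c5. So r5c5=6.
Step 15. [r3c4∈{3}] only 3 remains possible at r3c4. So r3c4=3.
Step 16. [r3c5∈{1}] only 1 remains possible at r3c5 ⇒ r3c5=1.
Step 17. [r3c1∈{2}] r3c1's peers cover all but 2 ⇒ r3c1=2.
Step 18. [r4c6∈{6}] r4c6 has the single candidate 6, so r4c6=6.
Step 19. [r3c2∈{4}] nothing but 4 survives at r3c2. So r3c2=4.
Step 20. [r6c3∈{2}] r6c3's peers cover all but 2, so r6c3=2.
Step 21. [r2c4∈{5}] r2c4 has the single candidate 5, so r2c4=5.
Step 22. [r1c6∈{1}] nothing but 1 survives at r1c6, so r1c6=1.
Step 23. [r5c2∈{3}] r5c2 has the single candidate 3, so r5c2=3.

Answer: 5 2 4 6 3 1 / 1 6 3 5 2 4 / 2 4 6 3 1 5 / 3 5 1 2 4 6 / 4 3 5 1 6 2 / 6 1 2 4 5 3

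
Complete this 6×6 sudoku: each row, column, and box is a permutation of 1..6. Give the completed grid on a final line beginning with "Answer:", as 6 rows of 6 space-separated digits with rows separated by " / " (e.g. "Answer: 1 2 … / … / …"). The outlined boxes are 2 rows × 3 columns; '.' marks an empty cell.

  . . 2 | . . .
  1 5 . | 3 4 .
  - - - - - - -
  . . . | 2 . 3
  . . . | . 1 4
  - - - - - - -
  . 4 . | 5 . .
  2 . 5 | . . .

Step 1. [r4c4∈{6}] nothing but 6 survives at r4c4 ⇒ r4c4=6.
Step 2. [r2c3∈{6}] r2c3's peers cover all but 6. So r2c3=6.
Step 3. [r1c6∈{1,5,6}] across col 6, 5 lands solely at r1c6 ⇒ r1c6=5.
Step 4. [r1c2∈{3}] r1c2 is down to just 3, so r1c2=3.
Step 5. [r5c5∈{2,3,6}] col 5 places 2 nowhere but r5c5. So r5c5=2.
Step 6. [r3c3∈{1,4}] in col 3, 4 fits only at r3c3. So r3c3=4.
Step 7. [r5c3∈{1,3}] in col 3, 1 fits only at r5c3 ⇒ r5c3=1.
Step 8. [r6c2∈{6}] only 6 remains possible at r6c2 ⇒ r6c2=6.
Step 9. [r4c1∈{3,5}] row 4 places 5 nowhere but r4c1. So r4c1=5.
Step 10. [r6c6∈{1}] only 1 remains possible at r6c6, so r6c6=1.
Step 11. [r3c2∈{1}] nothing but 1 survives at r3c2 ⇒ r3c2=1.
Step 12. [r1c4∈{1}] r1c4 is down to just 1 ⇒ r1c4=1.
Step 13. [r6c5∈{3}] r6c5 is down to just 3 ⇒ r6c5=3.
Step 14. [r6c4∈{4}] r6c4 is down to just 4. So r6c4=4.
Step 15. [r4c2∈{2}] r4c2 has the single candidate 2, so r4c2=2.
Step 16. [r4c3∈{3}] only 3 remains possible at r4c3. So r4c3=3.
Step 17. [r3c5∈{5}] r3c5 has the single candidate 5 ⇒ r3c5=5.
Step 18. [r1c1∈{4}] r1c1 has the single candidate 4, so r1c1=4.
Step 19. [r3c1∈{6}] r3c1's peers cover all but 6. So r3c1=6.
Step 20. [r5c6∈{6}] only 6 remains possible at r5c6 ⇒ r5c6=6.
Step 21. [r5c1∈{3}] only 3 remains possible at r5c1 ⇒ r5c1=3.
Step 22. [r2c6∈{2}] nothing but 2 survives at r2c6, so r2c6=2.
Step 23. [r1c5∈{6}] r1c5 has the single candidate 6 ⇒ r1c5=6.

Answer: 4 3 2 1 6 5 / 1 5 6 3 4 2 / 6 1 4 2 5 3 / 5 2 3 6 1 4 / 3 4 1 5 2 6 / 2 6 5 4 3 1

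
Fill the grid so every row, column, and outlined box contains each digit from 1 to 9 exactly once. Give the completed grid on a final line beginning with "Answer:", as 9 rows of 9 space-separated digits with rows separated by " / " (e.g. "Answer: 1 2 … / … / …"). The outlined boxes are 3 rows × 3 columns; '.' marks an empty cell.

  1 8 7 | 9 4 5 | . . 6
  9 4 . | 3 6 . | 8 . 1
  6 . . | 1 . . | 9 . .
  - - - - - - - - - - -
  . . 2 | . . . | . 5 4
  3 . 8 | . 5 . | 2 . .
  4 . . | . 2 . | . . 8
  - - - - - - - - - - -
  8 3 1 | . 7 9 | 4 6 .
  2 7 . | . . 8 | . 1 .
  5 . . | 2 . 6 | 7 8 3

Step 1. [r3c9∈{2,5,7}] 5 has one home in box 3: r3c9, so r3c9=5.
Step 2. [r9c2∈{9}] nothing but 9 survives at r9c2, so r9c2=9.
Step 3. [r5c9∈{7,9}] 7 has one home in col 9: r5c9, so r5c9=7.
Step 4. [r1c7∈{3}] only 3 remains possible at r1c7 ⇒ r1c7=3.
Step 5. [r4c5∈{1,3,8,9}] 9 has one home in row 4: r4c5 ⇒ r4c5=9.
Step 6. [r6c2∈{1,5,6}] across col 2, 5 lands solely at r6c2, so r6c2=5.
Step 7. [r8c4∈{4,5}] across box 8, 4 lands solely at r8c4. So r8c4=4.
Step 8. [r4c6∈{1,3,7}] 3 has one home in row 4: r4c6, so r4c6=3.
Step 9. [r5c4∈{6}] r5c4 has the single candidate 6. So r5c4=6.
Step 10. [r4c2∈{1,6}] r4c2 is the only open cell in col 2 admitting 6, so r4c2=6.
Step 11. [r1c8∈{2}] r1c8's peers cover all but 2, so r1c8=2.
Step 12. [r2c6∈{2,7}] across row 2, 2 lands solely at r2c6 ⇒ r2c6=2.
Step 13. [r3c6∈{7}] r3c6 is down to just 7, so r3c6=7.
Step 14. [r6c6∈{1}] r6c6 has the single candidate 1 ⇒ r6c6=1.
Step 15. [r6c8∈{3,9}] r6c8 is the only open cell in row 6 admitting 3, so r6c8=3.
Step 16. [r4c1∈{7}] r4c1 is down to just 7, so r4c1=7.
Step 17. [r3c8∈{4}] only 4 remains possible at r3c8, so r3c8=4.
Step 18. [r3c2∈{2}] r3c2's peers cover all but 2 ⇒ r3c2=2.
Step 19. [r8c9∈{9}] r8c9 has the single candidate 9, so r8c9=9.
Step 20. [r8c7∈{5}] only 5 remains possible at r8c7, so r8c7=5.
Step 21. [r6c7∈{6}] r6c7 is down to just 6, so r6c7=6.
Step 22. [r3c3∈{3}] only 3 remains possible at r3c3, so r3c3=3.
Step 23. [r5c6∈{4}] r5c6 has the single candidate 4 ⇒ r5c6=4.
Step 24. [r7c4∈{5}] r7c4 has the single candidate 5. So r7c4=5.
Step 25. [r6c3∈{9}] r6c3's peers cover all but 9, so r6c3=9.
Step 26. [r5c2∈{1}] nothing but 1 survives at r5c2, so r5c2=1.
Step 27. [r2c8∈{7}] nothing but 7 survives at r2c8, so r2c8=7.
Step 28. [r2c3∈{5}] r2c3 is down to just 5. So r2c3=5.
Step 29. [r9c5∈{1}] nothing but 1 survives at r9c5, so r9c5=1.
Step 30. [r5c8∈{9}] only 9 remains possible at r5c8 ⇒ r5c8=9.
Step 31. [r8c3∈{6}] r8c3 is down to just 6 ⇒ r8c3=6.
Step 32. [r6c4∈{7}] r6c4 is down to just 7, so r6c4=7.
Step 33. [r7c9∈{2}] r7c9 is down to just 2. So r7c9=2.
Step 34. [r8c5∈{3}] r8c5 has the single candidate 3. So r8c5=3.
Step 35. [r4c7∈{1}] r4c7 has the single candidate 1, so r4c7=1.
Step 36. [r3c5∈{8}] r3c5 is down to just 8, so r3c5=8.
Step 37. [r4c4∈{8}] r4c4's peers cover all but 8. So r4c4=8.
Step 38. [r9c3∈{4}] nothing but 4 survives at r9c3 ⇒ r9c3=4.

Answer: 1 8 7 9 4 5 3 2 6 / 9 4 5 3 6 2 8 7 1 / 6 2 3 1 8 7 9 4 5 / 7 6 2 8 9 3 1 5 4 / 3 1 8 6 5 4 2 9 7 / 4 5 9 7 2 1 6 3 8 / 8 3 1 5 7 9 4 6 2 / 2 7 6 4 3 8 5 1 9 / 5 9 4 2 1 6 7 8 3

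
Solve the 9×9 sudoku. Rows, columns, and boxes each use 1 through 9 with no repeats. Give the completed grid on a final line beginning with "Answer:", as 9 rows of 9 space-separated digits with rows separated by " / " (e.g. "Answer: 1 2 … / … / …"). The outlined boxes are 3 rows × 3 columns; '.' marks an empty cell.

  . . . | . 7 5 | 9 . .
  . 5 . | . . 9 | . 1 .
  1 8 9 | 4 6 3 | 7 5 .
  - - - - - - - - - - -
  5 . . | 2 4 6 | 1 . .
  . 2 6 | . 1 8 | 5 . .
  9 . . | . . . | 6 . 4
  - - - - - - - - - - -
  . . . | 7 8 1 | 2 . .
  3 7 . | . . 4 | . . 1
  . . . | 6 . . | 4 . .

Step 1. [r1c8∈{2,3,4,6,8}] in col 8, 4 fits only at r1c8 ⇒ r1c8=4.
Step 2. [r4c2∈{3}] r4c2 has the single candidate 3 ⇒ r4c2=3.
Step 3. [r9c5∈{2,3,5,9}] in box 8, 3 fits only at r9c5. So r9c5=3.
Step 4. [r8c7∈{8}] r8c7's peers cover all but 8, so r8c7=8.
Step 5. [r1c2∈{6}] only 6 remains possible at r1c2, so r1c2=6.
Step 6. [r1c1∈{2}] r1c1's peers cover all but 2 ⇒ r1c1=2.
Step 7. [r5c4∈{3,9}] across box 5, 9 lands solely at r5c4 ⇒ r5c4=9.
Step 8. [r2c9∈{2,3,6,8}] 6 has one home in row 2: r2c9 ⇒ r2c9=6.
Step 9. [r6c8∈{2,3,7,8}] across row 6, 2 lands solely at r6c8, so r6c8=2.
Step 10. [r4c8∈{7,8,9}] r4c8 is the only open cell in col 8 admitting 8 ⇒ r4c8=8.
Step 11. [r4c3∈{7}] nothing but 7 survives at r4c3 ⇒ r4c3=7.
Step 12. [r7c2∈{4,9}] col 2 places 4 nowhere but r7c2 ⇒ r7c2=4.
Step 13. [r8c4∈{5}] r8c4's peers cover all but 5. So r8c4=5.
Step 14. [r9c2∈{1,9}] across col 2, 9 lands solely at r9c2. So r9c2=9.
Step 15. [r9c3∈{1,2,5,8}] 1 has one home in row 9: r9c3 ⇒ r9c3=1.
Step 16. [r9c8∈{7}] only 7 remains possible at r9c8, so r9c8=7.
Step 17. [r1c3∈{3}] r1c3 is down to just 3 ⇒ r1c3=3.
Step 18. [r8c8∈{6,9}] 6 has one home in row 8: r8c8 ⇒ r8c8=6.
Step 19. [r7c8∈{3,9}] r7c8 is the only open cell in col 8 admitting 9, so r7c8=9.
Step 20. [r7c9∈{3,5}] row 7 places 3 nowhere but r7c9 ⇒ r7c9=3.
Step 21. [r9c6∈{2}] r9c6 is down to just 2 ⇒ r9c6=2.
Step 22. [r2c3∈{4}] nothing but 4 survives at r2c3, so r2c3=4.
Step 23. [r1c9∈{8}] r1c9 has the single candidate 8, so r1c9=8.
Step 24. [r8c5∈{9}] r8c5's peers cover all but 9. So r8c5=9.
Step 25. [r2c1∈{7}] r2c1 has the single candidate 7. So r2c1=7.
Step 26. [r1c4∈{1}] r1c4 is down to just 1. So r1c4=1.
Step 27. [r7c1∈{6}] nothing but 6 survives at r7c1, so r7c1=6.
Step 28. [r6c5∈{5}] nothing but 5 survives at r6c5, so r6c5=5.
Step 29. [r5c8∈{3}] r5c8's peers cover all but 3. So r5c8=3.
Step 30. [r9c1∈{8}] r9c1 has the single candidate 8, so r9c1=8.
Step 31. [r3c9∈{2}] r3c9 is down to just 2 ⇒ r3c9=2.
Step 32. [r6c6∈{7}] r6c6 is down to just 7. So r6c6=7.
Step 33. [r9c9∈{5}] r9c9 is down to just 5, so r9c9=5.
Step 34. [r2c5∈{2}] only 2 remains possible at r2c5. So r2c5=2.
Step 35. [r6c4∈{3}] nothing but 3 survives at r6c4, so r6c4=3.
Step 36. [r6c3∈{8}] nothing but 8 survives at r6c3. So r6c3=8.
Step 37. [r5c1∈{4}] r5c1 is down to just 4 ⇒ r5c1=4.
Step 38. [r2c4∈{8}] r2c4 is down to just 8 ⇒ r2c4=8.
Step 39. [r8c3∈{2}] only 2 remains possible at r8c3. So r8c3=2.
Step 40. [r2c7∈{3}] r2c7 is down to just 3, so r2c7=3.
Step 41. [r5c9∈{7}] nothing but 7 survives at r5c9, so r5c9=7.
Step 42. [r6c2∈{1}] r6c2's peers cover all but 1 ⇒ r6c2=1.
Step 43. [r7c3∈{5}] nothing but 5 survives at r7c3 ⇒ r7c3=5.
Step 44. [r4c9∈{9}] nothing but 9 survives at r4c9 ⇒ r4c9=9.

Answer: 2 6 3 1 7 5 9 4 8 / 7 5 4 8 2 9 3 1 6 / 1 8 9 4 6 3 7 5 2 / 5 3 7 2 4 6 1 8 9 / 4 2 6 9 1 8 5 3 7 / 9 1 8 3 5 7 6 2 4 / 6 4 5 7 8 1 2 9 3 / 3 7 2 5 9 4 8 6 1 / 8 9 1 6 3 2 4 7 5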